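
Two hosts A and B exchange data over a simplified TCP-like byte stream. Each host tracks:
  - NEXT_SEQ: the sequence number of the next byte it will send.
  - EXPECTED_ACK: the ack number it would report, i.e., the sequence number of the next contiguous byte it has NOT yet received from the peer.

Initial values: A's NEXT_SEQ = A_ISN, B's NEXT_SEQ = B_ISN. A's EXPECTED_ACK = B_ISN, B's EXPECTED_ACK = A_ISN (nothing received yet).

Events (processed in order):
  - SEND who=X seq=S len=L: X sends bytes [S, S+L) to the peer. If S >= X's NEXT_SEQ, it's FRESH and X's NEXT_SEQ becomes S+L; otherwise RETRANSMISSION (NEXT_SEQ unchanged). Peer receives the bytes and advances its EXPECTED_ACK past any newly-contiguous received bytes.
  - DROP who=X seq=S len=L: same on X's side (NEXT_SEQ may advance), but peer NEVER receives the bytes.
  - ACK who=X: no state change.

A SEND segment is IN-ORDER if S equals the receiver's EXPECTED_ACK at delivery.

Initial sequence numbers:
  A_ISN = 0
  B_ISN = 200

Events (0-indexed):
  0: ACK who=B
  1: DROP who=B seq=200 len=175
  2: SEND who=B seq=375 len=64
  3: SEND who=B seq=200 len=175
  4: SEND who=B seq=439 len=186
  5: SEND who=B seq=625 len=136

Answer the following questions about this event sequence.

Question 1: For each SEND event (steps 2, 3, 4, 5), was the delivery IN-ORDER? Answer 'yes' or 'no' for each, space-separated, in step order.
Step 2: SEND seq=375 -> out-of-order
Step 3: SEND seq=200 -> in-order
Step 4: SEND seq=439 -> in-order
Step 5: SEND seq=625 -> in-order

Answer: no yes yes yes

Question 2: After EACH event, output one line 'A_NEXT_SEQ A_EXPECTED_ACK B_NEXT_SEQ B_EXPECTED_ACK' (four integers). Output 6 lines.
0 200 200 0
0 200 375 0
0 200 439 0
0 439 439 0
0 625 625 0
0 761 761 0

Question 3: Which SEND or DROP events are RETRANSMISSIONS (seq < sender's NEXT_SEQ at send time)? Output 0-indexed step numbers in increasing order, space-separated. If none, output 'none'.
Answer: 3

Derivation:
Step 1: DROP seq=200 -> fresh
Step 2: SEND seq=375 -> fresh
Step 3: SEND seq=200 -> retransmit
Step 4: SEND seq=439 -> fresh
Step 5: SEND seq=625 -> fresh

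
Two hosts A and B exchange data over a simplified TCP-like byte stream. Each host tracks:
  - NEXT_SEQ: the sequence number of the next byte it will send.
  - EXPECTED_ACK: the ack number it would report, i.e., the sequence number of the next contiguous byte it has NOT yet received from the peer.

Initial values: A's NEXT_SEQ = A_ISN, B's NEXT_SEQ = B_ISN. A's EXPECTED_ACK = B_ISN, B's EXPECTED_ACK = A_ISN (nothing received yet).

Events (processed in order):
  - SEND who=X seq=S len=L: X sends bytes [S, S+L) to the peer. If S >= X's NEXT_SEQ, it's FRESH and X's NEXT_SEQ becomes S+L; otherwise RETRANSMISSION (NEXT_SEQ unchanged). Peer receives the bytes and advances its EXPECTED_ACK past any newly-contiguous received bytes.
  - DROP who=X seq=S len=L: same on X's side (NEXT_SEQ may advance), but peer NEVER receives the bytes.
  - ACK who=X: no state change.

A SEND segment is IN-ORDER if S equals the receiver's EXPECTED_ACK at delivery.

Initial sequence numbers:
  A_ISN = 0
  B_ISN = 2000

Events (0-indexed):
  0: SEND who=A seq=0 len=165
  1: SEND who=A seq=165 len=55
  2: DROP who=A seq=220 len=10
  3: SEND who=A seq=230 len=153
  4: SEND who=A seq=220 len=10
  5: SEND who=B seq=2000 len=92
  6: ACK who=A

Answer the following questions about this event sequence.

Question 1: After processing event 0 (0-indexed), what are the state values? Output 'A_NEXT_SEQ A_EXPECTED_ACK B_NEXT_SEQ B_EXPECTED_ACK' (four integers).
After event 0: A_seq=165 A_ack=2000 B_seq=2000 B_ack=165

165 2000 2000 165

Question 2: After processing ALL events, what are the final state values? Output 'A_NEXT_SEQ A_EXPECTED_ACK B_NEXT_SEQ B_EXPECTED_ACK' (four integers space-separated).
After event 0: A_seq=165 A_ack=2000 B_seq=2000 B_ack=165
After event 1: A_seq=220 A_ack=2000 B_seq=2000 B_ack=220
After event 2: A_seq=230 A_ack=2000 B_seq=2000 B_ack=220
After event 3: A_seq=383 A_ack=2000 B_seq=2000 B_ack=220
After event 4: A_seq=383 A_ack=2000 B_seq=2000 B_ack=383
After event 5: A_seq=383 A_ack=2092 B_seq=2092 B_ack=383
After event 6: A_seq=383 A_ack=2092 B_seq=2092 B_ack=383

Answer: 383 2092 2092 383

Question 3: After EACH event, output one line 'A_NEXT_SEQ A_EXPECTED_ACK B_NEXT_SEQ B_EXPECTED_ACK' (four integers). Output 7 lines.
165 2000 2000 165
220 2000 2000 220
230 2000 2000 220
383 2000 2000 220
383 2000 2000 383
383 2092 2092 383
383 2092 2092 383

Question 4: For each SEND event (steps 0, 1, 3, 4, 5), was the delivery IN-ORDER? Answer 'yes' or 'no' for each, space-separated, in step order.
Answer: yes yes no yes yes

Derivation:
Step 0: SEND seq=0 -> in-order
Step 1: SEND seq=165 -> in-order
Step 3: SEND seq=230 -> out-of-order
Step 4: SEND seq=220 -> in-order
Step 5: SEND seq=2000 -> in-order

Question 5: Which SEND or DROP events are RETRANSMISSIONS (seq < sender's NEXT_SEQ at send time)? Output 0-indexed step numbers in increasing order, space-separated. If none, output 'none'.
Answer: 4

Derivation:
Step 0: SEND seq=0 -> fresh
Step 1: SEND seq=165 -> fresh
Step 2: DROP seq=220 -> fresh
Step 3: SEND seq=230 -> fresh
Step 4: SEND seq=220 -> retransmit
Step 5: SEND seq=2000 -> fresh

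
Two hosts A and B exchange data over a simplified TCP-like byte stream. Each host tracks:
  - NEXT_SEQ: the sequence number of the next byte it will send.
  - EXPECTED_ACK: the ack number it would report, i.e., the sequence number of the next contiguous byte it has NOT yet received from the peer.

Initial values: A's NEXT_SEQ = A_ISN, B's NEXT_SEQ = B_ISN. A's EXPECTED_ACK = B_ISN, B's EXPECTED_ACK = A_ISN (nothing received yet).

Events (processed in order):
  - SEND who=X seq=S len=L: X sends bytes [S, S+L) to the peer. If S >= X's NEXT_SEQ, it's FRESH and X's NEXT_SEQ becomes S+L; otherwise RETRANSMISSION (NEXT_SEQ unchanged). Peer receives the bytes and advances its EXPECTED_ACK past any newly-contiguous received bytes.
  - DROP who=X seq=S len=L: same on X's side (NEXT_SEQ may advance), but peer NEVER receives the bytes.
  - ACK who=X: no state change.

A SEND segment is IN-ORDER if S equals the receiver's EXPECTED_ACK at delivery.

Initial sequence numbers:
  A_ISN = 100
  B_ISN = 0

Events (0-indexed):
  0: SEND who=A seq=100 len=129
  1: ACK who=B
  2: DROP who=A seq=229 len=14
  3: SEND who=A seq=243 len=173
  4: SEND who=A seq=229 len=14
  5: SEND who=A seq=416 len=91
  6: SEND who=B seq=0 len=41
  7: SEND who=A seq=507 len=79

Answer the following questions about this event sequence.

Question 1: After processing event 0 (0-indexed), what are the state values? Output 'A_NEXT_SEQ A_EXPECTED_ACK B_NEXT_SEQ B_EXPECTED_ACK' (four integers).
After event 0: A_seq=229 A_ack=0 B_seq=0 B_ack=229

229 0 0 229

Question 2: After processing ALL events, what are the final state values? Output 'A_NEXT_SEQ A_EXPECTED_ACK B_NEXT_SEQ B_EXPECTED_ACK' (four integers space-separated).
Answer: 586 41 41 586

Derivation:
After event 0: A_seq=229 A_ack=0 B_seq=0 B_ack=229
After event 1: A_seq=229 A_ack=0 B_seq=0 B_ack=229
After event 2: A_seq=243 A_ack=0 B_seq=0 B_ack=229
After event 3: A_seq=416 A_ack=0 B_seq=0 B_ack=229
After event 4: A_seq=416 A_ack=0 B_seq=0 B_ack=416
After event 5: A_seq=507 A_ack=0 B_seq=0 B_ack=507
After event 6: A_seq=507 A_ack=41 B_seq=41 B_ack=507
After event 7: A_seq=586 A_ack=41 B_seq=41 B_ack=586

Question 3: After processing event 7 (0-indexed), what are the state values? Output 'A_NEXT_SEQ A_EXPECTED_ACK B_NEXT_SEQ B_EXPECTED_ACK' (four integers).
After event 0: A_seq=229 A_ack=0 B_seq=0 B_ack=229
After event 1: A_seq=229 A_ack=0 B_seq=0 B_ack=229
After event 2: A_seq=243 A_ack=0 B_seq=0 B_ack=229
After event 3: A_seq=416 A_ack=0 B_seq=0 B_ack=229
After event 4: A_seq=416 A_ack=0 B_seq=0 B_ack=416
After event 5: A_seq=507 A_ack=0 B_seq=0 B_ack=507
After event 6: A_seq=507 A_ack=41 B_seq=41 B_ack=507
After event 7: A_seq=586 A_ack=41 B_seq=41 B_ack=586

586 41 41 586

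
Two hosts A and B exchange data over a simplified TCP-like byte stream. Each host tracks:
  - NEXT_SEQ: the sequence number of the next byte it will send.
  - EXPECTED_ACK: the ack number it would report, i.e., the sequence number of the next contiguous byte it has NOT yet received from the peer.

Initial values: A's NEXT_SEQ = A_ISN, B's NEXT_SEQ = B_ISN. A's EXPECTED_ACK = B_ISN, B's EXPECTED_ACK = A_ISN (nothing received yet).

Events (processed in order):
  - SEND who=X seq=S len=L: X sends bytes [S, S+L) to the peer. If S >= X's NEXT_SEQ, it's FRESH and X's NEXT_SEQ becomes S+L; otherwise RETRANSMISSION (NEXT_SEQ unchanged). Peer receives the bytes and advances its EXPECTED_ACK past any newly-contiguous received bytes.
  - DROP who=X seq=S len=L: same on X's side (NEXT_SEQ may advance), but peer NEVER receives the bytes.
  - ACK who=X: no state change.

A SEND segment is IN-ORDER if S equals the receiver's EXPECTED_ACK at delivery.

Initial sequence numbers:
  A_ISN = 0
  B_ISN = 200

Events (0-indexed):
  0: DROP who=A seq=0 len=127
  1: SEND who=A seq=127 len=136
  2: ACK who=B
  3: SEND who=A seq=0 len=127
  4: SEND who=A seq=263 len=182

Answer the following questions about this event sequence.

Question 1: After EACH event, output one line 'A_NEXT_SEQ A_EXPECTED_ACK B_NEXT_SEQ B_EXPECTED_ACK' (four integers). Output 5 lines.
127 200 200 0
263 200 200 0
263 200 200 0
263 200 200 263
445 200 200 445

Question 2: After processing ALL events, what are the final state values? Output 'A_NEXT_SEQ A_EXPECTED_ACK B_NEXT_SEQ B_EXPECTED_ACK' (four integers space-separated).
After event 0: A_seq=127 A_ack=200 B_seq=200 B_ack=0
After event 1: A_seq=263 A_ack=200 B_seq=200 B_ack=0
After event 2: A_seq=263 A_ack=200 B_seq=200 B_ack=0
After event 3: A_seq=263 A_ack=200 B_seq=200 B_ack=263
After event 4: A_seq=445 A_ack=200 B_seq=200 B_ack=445

Answer: 445 200 200 445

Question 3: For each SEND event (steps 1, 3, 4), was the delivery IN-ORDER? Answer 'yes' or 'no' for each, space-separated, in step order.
Step 1: SEND seq=127 -> out-of-order
Step 3: SEND seq=0 -> in-order
Step 4: SEND seq=263 -> in-order

Answer: no yes yes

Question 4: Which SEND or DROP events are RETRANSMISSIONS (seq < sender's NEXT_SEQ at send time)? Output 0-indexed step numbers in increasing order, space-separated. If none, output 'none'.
Step 0: DROP seq=0 -> fresh
Step 1: SEND seq=127 -> fresh
Step 3: SEND seq=0 -> retransmit
Step 4: SEND seq=263 -> fresh

Answer: 3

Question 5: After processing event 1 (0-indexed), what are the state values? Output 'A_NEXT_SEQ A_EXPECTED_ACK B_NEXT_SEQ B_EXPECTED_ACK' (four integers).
After event 0: A_seq=127 A_ack=200 B_seq=200 B_ack=0
After event 1: A_seq=263 A_ack=200 B_seq=200 B_ack=0

263 200 200 0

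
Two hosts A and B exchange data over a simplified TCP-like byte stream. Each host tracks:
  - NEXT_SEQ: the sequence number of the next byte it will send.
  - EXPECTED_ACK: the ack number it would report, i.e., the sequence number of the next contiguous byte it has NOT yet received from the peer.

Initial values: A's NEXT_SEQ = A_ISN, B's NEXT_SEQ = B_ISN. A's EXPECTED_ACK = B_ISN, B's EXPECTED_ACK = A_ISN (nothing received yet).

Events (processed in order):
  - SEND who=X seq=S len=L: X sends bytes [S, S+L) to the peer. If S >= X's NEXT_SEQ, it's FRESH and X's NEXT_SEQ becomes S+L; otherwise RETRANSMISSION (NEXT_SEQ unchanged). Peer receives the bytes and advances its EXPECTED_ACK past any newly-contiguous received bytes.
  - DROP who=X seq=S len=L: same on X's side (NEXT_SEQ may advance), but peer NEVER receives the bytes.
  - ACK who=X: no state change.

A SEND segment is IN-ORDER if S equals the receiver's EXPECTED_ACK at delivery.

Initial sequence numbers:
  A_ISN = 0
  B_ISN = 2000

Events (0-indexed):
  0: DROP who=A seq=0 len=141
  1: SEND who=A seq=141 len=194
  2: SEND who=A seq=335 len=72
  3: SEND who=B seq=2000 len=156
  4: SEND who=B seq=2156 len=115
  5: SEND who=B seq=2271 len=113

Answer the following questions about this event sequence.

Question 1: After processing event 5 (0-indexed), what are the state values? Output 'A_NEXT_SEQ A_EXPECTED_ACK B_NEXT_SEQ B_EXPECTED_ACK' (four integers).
After event 0: A_seq=141 A_ack=2000 B_seq=2000 B_ack=0
After event 1: A_seq=335 A_ack=2000 B_seq=2000 B_ack=0
After event 2: A_seq=407 A_ack=2000 B_seq=2000 B_ack=0
After event 3: A_seq=407 A_ack=2156 B_seq=2156 B_ack=0
After event 4: A_seq=407 A_ack=2271 B_seq=2271 B_ack=0
After event 5: A_seq=407 A_ack=2384 B_seq=2384 B_ack=0

407 2384 2384 0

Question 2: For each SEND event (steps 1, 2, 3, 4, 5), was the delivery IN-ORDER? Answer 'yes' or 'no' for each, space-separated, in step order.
Step 1: SEND seq=141 -> out-of-order
Step 2: SEND seq=335 -> out-of-order
Step 3: SEND seq=2000 -> in-order
Step 4: SEND seq=2156 -> in-order
Step 5: SEND seq=2271 -> in-order

Answer: no no yes yes yes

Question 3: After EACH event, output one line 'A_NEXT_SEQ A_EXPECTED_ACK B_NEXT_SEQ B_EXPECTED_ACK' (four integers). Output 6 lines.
141 2000 2000 0
335 2000 2000 0
407 2000 2000 0
407 2156 2156 0
407 2271 2271 0
407 2384 2384 0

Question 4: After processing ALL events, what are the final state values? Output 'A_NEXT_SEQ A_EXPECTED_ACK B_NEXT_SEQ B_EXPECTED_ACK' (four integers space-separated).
Answer: 407 2384 2384 0

Derivation:
After event 0: A_seq=141 A_ack=2000 B_seq=2000 B_ack=0
After event 1: A_seq=335 A_ack=2000 B_seq=2000 B_ack=0
After event 2: A_seq=407 A_ack=2000 B_seq=2000 B_ack=0
After event 3: A_seq=407 A_ack=2156 B_seq=2156 B_ack=0
After event 4: A_seq=407 A_ack=2271 B_seq=2271 B_ack=0
After event 5: A_seq=407 A_ack=2384 B_seq=2384 B_ack=0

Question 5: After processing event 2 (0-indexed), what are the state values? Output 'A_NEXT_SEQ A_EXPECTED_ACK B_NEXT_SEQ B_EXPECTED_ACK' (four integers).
After event 0: A_seq=141 A_ack=2000 B_seq=2000 B_ack=0
After event 1: A_seq=335 A_ack=2000 B_seq=2000 B_ack=0
After event 2: A_seq=407 A_ack=2000 B_seq=2000 B_ack=0

407 2000 2000 0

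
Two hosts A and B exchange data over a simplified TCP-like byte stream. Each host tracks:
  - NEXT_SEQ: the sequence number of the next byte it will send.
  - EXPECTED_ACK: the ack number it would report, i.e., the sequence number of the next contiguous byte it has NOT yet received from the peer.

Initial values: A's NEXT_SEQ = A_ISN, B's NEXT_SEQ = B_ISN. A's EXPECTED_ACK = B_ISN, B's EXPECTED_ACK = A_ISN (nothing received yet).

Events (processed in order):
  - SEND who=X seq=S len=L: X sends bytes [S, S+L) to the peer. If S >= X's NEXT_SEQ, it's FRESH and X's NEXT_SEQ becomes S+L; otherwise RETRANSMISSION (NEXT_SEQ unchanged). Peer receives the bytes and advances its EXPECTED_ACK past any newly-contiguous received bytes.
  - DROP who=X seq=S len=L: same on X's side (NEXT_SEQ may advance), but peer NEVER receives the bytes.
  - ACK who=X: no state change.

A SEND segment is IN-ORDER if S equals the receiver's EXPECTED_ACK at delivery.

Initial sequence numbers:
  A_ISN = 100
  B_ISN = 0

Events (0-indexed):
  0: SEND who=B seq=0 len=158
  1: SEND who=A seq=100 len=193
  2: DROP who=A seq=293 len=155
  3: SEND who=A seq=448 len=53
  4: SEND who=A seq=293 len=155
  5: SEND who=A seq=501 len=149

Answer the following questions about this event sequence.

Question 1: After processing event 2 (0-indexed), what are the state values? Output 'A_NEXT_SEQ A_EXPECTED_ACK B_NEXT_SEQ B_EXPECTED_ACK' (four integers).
After event 0: A_seq=100 A_ack=158 B_seq=158 B_ack=100
After event 1: A_seq=293 A_ack=158 B_seq=158 B_ack=293
After event 2: A_seq=448 A_ack=158 B_seq=158 B_ack=293

448 158 158 293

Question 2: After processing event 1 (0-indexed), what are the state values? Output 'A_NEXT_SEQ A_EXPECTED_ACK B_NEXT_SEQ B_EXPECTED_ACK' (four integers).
After event 0: A_seq=100 A_ack=158 B_seq=158 B_ack=100
After event 1: A_seq=293 A_ack=158 B_seq=158 B_ack=293

293 158 158 293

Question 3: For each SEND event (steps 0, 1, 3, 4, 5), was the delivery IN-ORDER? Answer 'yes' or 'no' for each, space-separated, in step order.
Step 0: SEND seq=0 -> in-order
Step 1: SEND seq=100 -> in-order
Step 3: SEND seq=448 -> out-of-order
Step 4: SEND seq=293 -> in-order
Step 5: SEND seq=501 -> in-order

Answer: yes yes no yes yes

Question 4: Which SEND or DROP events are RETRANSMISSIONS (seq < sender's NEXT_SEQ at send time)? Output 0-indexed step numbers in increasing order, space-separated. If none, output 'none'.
Answer: 4

Derivation:
Step 0: SEND seq=0 -> fresh
Step 1: SEND seq=100 -> fresh
Step 2: DROP seq=293 -> fresh
Step 3: SEND seq=448 -> fresh
Step 4: SEND seq=293 -> retransmit
Step 5: SEND seq=501 -> fresh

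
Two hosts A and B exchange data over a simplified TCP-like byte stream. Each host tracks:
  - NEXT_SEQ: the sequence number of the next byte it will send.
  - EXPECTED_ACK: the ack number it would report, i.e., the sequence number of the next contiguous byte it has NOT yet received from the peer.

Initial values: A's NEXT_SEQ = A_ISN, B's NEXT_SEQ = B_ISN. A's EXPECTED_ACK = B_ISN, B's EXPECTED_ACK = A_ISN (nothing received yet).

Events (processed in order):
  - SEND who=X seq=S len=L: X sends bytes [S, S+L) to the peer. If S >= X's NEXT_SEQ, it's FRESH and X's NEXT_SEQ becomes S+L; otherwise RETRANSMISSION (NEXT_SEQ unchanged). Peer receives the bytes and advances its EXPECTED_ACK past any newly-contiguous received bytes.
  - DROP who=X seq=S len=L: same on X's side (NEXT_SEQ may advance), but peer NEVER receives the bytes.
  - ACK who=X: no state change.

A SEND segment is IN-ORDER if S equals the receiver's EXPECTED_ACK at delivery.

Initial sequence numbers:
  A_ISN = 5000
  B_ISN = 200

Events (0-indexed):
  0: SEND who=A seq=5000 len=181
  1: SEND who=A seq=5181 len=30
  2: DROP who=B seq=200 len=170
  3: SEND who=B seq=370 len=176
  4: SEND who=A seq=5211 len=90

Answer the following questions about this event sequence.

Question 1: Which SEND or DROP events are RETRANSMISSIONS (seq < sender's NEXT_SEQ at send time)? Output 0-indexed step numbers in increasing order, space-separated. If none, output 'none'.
Step 0: SEND seq=5000 -> fresh
Step 1: SEND seq=5181 -> fresh
Step 2: DROP seq=200 -> fresh
Step 3: SEND seq=370 -> fresh
Step 4: SEND seq=5211 -> fresh

Answer: none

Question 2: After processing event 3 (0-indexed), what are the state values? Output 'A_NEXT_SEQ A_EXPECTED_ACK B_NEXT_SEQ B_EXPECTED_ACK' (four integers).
After event 0: A_seq=5181 A_ack=200 B_seq=200 B_ack=5181
After event 1: A_seq=5211 A_ack=200 B_seq=200 B_ack=5211
After event 2: A_seq=5211 A_ack=200 B_seq=370 B_ack=5211
After event 3: A_seq=5211 A_ack=200 B_seq=546 B_ack=5211

5211 200 546 5211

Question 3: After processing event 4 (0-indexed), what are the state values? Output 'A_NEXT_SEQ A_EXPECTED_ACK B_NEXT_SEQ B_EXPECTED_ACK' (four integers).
After event 0: A_seq=5181 A_ack=200 B_seq=200 B_ack=5181
After event 1: A_seq=5211 A_ack=200 B_seq=200 B_ack=5211
After event 2: A_seq=5211 A_ack=200 B_seq=370 B_ack=5211
After event 3: A_seq=5211 A_ack=200 B_seq=546 B_ack=5211
After event 4: A_seq=5301 A_ack=200 B_seq=546 B_ack=5301

5301 200 546 5301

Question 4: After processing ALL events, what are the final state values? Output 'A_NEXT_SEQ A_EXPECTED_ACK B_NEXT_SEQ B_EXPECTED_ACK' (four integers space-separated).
Answer: 5301 200 546 5301

Derivation:
After event 0: A_seq=5181 A_ack=200 B_seq=200 B_ack=5181
After event 1: A_seq=5211 A_ack=200 B_seq=200 B_ack=5211
After event 2: A_seq=5211 A_ack=200 B_seq=370 B_ack=5211
After event 3: A_seq=5211 A_ack=200 B_seq=546 B_ack=5211
After event 4: A_seq=5301 A_ack=200 B_seq=546 B_ack=5301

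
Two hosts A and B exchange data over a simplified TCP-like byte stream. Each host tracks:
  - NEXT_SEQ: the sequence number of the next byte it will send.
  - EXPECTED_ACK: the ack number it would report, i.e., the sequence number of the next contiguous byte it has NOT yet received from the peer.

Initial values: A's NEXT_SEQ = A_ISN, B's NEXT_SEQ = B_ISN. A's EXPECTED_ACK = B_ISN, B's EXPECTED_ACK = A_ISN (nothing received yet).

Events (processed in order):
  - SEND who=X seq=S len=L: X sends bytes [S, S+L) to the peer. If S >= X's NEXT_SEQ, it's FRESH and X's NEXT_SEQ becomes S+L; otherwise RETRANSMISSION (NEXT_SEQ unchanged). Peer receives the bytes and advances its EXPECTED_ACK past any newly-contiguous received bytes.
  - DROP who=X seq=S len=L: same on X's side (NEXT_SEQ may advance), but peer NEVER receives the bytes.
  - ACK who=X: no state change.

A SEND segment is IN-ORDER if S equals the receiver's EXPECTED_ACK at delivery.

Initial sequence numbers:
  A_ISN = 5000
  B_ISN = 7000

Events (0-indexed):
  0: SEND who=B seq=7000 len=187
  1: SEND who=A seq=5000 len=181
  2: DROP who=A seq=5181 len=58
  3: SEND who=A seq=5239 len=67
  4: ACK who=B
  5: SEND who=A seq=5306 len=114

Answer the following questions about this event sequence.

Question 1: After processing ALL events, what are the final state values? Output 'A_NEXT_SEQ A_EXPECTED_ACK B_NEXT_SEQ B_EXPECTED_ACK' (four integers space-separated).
Answer: 5420 7187 7187 5181

Derivation:
After event 0: A_seq=5000 A_ack=7187 B_seq=7187 B_ack=5000
After event 1: A_seq=5181 A_ack=7187 B_seq=7187 B_ack=5181
After event 2: A_seq=5239 A_ack=7187 B_seq=7187 B_ack=5181
After event 3: A_seq=5306 A_ack=7187 B_seq=7187 B_ack=5181
After event 4: A_seq=5306 A_ack=7187 B_seq=7187 B_ack=5181
After event 5: A_seq=5420 A_ack=7187 B_seq=7187 B_ack=5181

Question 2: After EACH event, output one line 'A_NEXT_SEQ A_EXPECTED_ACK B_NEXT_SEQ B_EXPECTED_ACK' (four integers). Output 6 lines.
5000 7187 7187 5000
5181 7187 7187 5181
5239 7187 7187 5181
5306 7187 7187 5181
5306 7187 7187 5181
5420 7187 7187 5181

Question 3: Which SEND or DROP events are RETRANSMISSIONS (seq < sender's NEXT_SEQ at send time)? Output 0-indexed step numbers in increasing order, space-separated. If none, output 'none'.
Answer: none

Derivation:
Step 0: SEND seq=7000 -> fresh
Step 1: SEND seq=5000 -> fresh
Step 2: DROP seq=5181 -> fresh
Step 3: SEND seq=5239 -> fresh
Step 5: SEND seq=5306 -> fresh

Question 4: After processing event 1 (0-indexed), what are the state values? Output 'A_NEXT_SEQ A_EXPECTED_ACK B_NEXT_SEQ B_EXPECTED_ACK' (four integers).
After event 0: A_seq=5000 A_ack=7187 B_seq=7187 B_ack=5000
After event 1: A_seq=5181 A_ack=7187 B_seq=7187 B_ack=5181

5181 7187 7187 5181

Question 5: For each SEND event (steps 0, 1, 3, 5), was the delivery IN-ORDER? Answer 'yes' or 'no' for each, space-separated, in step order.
Step 0: SEND seq=7000 -> in-order
Step 1: SEND seq=5000 -> in-order
Step 3: SEND seq=5239 -> out-of-order
Step 5: SEND seq=5306 -> out-of-order

Answer: yes yes no no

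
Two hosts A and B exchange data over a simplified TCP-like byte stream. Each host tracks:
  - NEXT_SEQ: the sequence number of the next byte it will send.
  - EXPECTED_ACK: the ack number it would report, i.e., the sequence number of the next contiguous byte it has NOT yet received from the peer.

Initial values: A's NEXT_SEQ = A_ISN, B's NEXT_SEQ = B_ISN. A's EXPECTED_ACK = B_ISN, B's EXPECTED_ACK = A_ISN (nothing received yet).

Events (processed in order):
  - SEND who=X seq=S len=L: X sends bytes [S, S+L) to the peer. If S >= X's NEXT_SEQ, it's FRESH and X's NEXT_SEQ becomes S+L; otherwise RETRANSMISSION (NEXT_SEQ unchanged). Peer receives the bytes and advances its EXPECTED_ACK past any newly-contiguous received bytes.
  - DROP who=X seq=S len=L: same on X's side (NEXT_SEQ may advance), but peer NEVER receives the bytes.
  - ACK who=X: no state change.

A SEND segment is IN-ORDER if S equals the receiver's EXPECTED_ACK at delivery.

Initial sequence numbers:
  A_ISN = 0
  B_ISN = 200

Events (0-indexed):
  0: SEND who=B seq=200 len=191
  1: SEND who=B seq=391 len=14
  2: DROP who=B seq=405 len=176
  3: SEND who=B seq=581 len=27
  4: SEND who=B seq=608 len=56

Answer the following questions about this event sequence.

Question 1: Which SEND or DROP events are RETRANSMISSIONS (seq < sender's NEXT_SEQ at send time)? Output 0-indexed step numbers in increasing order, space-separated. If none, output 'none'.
Step 0: SEND seq=200 -> fresh
Step 1: SEND seq=391 -> fresh
Step 2: DROP seq=405 -> fresh
Step 3: SEND seq=581 -> fresh
Step 4: SEND seq=608 -> fresh

Answer: none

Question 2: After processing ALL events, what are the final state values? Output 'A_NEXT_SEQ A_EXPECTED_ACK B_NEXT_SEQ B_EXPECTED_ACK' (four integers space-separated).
After event 0: A_seq=0 A_ack=391 B_seq=391 B_ack=0
After event 1: A_seq=0 A_ack=405 B_seq=405 B_ack=0
After event 2: A_seq=0 A_ack=405 B_seq=581 B_ack=0
After event 3: A_seq=0 A_ack=405 B_seq=608 B_ack=0
After event 4: A_seq=0 A_ack=405 B_seq=664 B_ack=0

Answer: 0 405 664 0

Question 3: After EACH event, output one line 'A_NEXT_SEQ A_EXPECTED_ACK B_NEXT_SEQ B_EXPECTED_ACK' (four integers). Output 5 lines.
0 391 391 0
0 405 405 0
0 405 581 0
0 405 608 0
0 405 664 0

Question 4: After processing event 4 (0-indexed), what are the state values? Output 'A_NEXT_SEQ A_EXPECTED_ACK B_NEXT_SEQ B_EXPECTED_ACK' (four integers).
After event 0: A_seq=0 A_ack=391 B_seq=391 B_ack=0
After event 1: A_seq=0 A_ack=405 B_seq=405 B_ack=0
After event 2: A_seq=0 A_ack=405 B_seq=581 B_ack=0
After event 3: A_seq=0 A_ack=405 B_seq=608 B_ack=0
After event 4: A_seq=0 A_ack=405 B_seq=664 B_ack=0

0 405 664 0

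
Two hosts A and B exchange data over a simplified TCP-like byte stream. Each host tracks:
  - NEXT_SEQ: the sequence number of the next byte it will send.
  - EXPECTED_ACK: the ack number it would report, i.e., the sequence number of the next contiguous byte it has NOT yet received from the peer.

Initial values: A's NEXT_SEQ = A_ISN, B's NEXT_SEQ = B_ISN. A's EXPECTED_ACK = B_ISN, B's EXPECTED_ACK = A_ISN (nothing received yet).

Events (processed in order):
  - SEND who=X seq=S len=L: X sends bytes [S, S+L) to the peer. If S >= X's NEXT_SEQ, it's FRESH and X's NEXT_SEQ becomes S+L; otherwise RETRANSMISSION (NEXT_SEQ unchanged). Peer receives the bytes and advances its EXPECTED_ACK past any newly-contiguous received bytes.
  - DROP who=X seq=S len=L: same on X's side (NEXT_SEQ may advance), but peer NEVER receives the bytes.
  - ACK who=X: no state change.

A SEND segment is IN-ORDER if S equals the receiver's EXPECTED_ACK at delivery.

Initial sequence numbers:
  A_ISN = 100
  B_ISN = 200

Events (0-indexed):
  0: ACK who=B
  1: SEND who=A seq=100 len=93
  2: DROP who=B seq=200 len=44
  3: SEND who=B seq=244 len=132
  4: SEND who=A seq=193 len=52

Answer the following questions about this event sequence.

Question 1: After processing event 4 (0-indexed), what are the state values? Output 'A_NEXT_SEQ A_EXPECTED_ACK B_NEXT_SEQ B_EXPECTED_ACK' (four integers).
After event 0: A_seq=100 A_ack=200 B_seq=200 B_ack=100
After event 1: A_seq=193 A_ack=200 B_seq=200 B_ack=193
After event 2: A_seq=193 A_ack=200 B_seq=244 B_ack=193
After event 3: A_seq=193 A_ack=200 B_seq=376 B_ack=193
After event 4: A_seq=245 A_ack=200 B_seq=376 B_ack=245

245 200 376 245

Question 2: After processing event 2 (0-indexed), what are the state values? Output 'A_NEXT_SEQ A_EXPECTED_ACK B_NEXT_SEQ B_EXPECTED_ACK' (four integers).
After event 0: A_seq=100 A_ack=200 B_seq=200 B_ack=100
After event 1: A_seq=193 A_ack=200 B_seq=200 B_ack=193
After event 2: A_seq=193 A_ack=200 B_seq=244 B_ack=193

193 200 244 193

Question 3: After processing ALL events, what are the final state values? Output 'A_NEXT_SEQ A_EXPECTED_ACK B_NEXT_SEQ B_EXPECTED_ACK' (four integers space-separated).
Answer: 245 200 376 245

Derivation:
After event 0: A_seq=100 A_ack=200 B_seq=200 B_ack=100
After event 1: A_seq=193 A_ack=200 B_seq=200 B_ack=193
After event 2: A_seq=193 A_ack=200 B_seq=244 B_ack=193
After event 3: A_seq=193 A_ack=200 B_seq=376 B_ack=193
After event 4: A_seq=245 A_ack=200 B_seq=376 B_ack=245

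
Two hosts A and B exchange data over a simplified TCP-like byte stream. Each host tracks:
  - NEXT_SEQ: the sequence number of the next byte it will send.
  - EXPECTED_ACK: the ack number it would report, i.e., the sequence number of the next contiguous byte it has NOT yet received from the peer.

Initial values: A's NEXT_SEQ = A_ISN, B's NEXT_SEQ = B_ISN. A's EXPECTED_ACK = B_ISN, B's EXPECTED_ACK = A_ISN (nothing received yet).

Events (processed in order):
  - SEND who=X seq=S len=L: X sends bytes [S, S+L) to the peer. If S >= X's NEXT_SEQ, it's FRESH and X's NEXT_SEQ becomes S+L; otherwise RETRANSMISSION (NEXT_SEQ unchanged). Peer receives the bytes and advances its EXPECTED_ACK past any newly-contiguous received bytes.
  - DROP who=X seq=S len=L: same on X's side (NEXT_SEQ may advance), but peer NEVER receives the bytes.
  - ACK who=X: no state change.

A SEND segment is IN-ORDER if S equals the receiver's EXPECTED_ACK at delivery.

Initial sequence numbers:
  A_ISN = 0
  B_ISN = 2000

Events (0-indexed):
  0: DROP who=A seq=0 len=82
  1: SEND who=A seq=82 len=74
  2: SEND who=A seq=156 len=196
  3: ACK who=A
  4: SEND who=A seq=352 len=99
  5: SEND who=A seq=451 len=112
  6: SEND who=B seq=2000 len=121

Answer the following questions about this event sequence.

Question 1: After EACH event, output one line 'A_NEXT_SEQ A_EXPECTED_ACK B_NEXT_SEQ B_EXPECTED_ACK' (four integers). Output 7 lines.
82 2000 2000 0
156 2000 2000 0
352 2000 2000 0
352 2000 2000 0
451 2000 2000 0
563 2000 2000 0
563 2121 2121 0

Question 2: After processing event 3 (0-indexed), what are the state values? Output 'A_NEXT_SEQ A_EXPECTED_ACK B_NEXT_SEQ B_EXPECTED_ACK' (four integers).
After event 0: A_seq=82 A_ack=2000 B_seq=2000 B_ack=0
After event 1: A_seq=156 A_ack=2000 B_seq=2000 B_ack=0
After event 2: A_seq=352 A_ack=2000 B_seq=2000 B_ack=0
After event 3: A_seq=352 A_ack=2000 B_seq=2000 B_ack=0

352 2000 2000 0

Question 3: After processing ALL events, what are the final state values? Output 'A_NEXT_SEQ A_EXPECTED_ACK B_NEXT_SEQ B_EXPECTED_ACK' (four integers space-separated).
Answer: 563 2121 2121 0

Derivation:
After event 0: A_seq=82 A_ack=2000 B_seq=2000 B_ack=0
After event 1: A_seq=156 A_ack=2000 B_seq=2000 B_ack=0
After event 2: A_seq=352 A_ack=2000 B_seq=2000 B_ack=0
After event 3: A_seq=352 A_ack=2000 B_seq=2000 B_ack=0
After event 4: A_seq=451 A_ack=2000 B_seq=2000 B_ack=0
After event 5: A_seq=563 A_ack=2000 B_seq=2000 B_ack=0
After event 6: A_seq=563 A_ack=2121 B_seq=2121 B_ack=0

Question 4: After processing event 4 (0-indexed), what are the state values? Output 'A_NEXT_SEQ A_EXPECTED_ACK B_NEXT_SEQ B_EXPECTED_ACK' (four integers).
After event 0: A_seq=82 A_ack=2000 B_seq=2000 B_ack=0
After event 1: A_seq=156 A_ack=2000 B_seq=2000 B_ack=0
After event 2: A_seq=352 A_ack=2000 B_seq=2000 B_ack=0
After event 3: A_seq=352 A_ack=2000 B_seq=2000 B_ack=0
After event 4: A_seq=451 A_ack=2000 B_seq=2000 B_ack=0

451 2000 2000 0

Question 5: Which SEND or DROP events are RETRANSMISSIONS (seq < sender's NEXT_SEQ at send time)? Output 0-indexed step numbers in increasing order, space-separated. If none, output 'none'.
Answer: none

Derivation:
Step 0: DROP seq=0 -> fresh
Step 1: SEND seq=82 -> fresh
Step 2: SEND seq=156 -> fresh
Step 4: SEND seq=352 -> fresh
Step 5: SEND seq=451 -> fresh
Step 6: SEND seq=2000 -> fresh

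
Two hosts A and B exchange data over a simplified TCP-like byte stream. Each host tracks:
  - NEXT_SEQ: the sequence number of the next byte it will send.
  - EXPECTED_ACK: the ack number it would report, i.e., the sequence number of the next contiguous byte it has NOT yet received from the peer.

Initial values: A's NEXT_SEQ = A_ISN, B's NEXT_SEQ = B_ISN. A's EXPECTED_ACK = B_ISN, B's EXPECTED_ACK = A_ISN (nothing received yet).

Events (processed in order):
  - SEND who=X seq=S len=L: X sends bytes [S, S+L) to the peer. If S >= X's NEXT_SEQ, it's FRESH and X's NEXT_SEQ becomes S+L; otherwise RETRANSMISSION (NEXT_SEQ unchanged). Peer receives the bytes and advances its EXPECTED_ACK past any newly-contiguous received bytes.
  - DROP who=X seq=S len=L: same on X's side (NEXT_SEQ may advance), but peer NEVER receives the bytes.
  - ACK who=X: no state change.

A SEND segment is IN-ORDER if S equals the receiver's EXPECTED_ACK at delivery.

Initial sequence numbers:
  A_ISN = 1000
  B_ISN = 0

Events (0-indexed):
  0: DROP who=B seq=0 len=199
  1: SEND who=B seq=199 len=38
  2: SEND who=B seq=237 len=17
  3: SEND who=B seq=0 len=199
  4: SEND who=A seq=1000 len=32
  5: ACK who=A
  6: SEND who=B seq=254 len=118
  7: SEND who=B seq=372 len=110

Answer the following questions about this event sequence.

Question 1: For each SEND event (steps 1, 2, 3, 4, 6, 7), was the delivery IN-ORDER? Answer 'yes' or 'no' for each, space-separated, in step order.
Step 1: SEND seq=199 -> out-of-order
Step 2: SEND seq=237 -> out-of-order
Step 3: SEND seq=0 -> in-order
Step 4: SEND seq=1000 -> in-order
Step 6: SEND seq=254 -> in-order
Step 7: SEND seq=372 -> in-order

Answer: no no yes yes yes yes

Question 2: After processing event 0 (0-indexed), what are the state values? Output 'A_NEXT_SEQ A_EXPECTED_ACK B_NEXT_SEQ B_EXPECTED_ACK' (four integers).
After event 0: A_seq=1000 A_ack=0 B_seq=199 B_ack=1000

1000 0 199 1000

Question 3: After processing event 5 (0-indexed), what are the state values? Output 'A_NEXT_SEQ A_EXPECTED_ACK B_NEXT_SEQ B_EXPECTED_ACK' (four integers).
After event 0: A_seq=1000 A_ack=0 B_seq=199 B_ack=1000
After event 1: A_seq=1000 A_ack=0 B_seq=237 B_ack=1000
After event 2: A_seq=1000 A_ack=0 B_seq=254 B_ack=1000
After event 3: A_seq=1000 A_ack=254 B_seq=254 B_ack=1000
After event 4: A_seq=1032 A_ack=254 B_seq=254 B_ack=1032
After event 5: A_seq=1032 A_ack=254 B_seq=254 B_ack=1032

1032 254 254 1032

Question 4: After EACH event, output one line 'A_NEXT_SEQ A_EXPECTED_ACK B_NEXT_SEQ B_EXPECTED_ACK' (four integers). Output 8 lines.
1000 0 199 1000
1000 0 237 1000
1000 0 254 1000
1000 254 254 1000
1032 254 254 1032
1032 254 254 1032
1032 372 372 1032
1032 482 482 1032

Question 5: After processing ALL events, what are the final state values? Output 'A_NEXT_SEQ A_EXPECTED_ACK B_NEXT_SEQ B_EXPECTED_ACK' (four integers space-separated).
After event 0: A_seq=1000 A_ack=0 B_seq=199 B_ack=1000
After event 1: A_seq=1000 A_ack=0 B_seq=237 B_ack=1000
After event 2: A_seq=1000 A_ack=0 B_seq=254 B_ack=1000
After event 3: A_seq=1000 A_ack=254 B_seq=254 B_ack=1000
After event 4: A_seq=1032 A_ack=254 B_seq=254 B_ack=1032
After event 5: A_seq=1032 A_ack=254 B_seq=254 B_ack=1032
After event 6: A_seq=1032 A_ack=372 B_seq=372 B_ack=1032
After event 7: A_seq=1032 A_ack=482 B_seq=482 B_ack=1032

Answer: 1032 482 482 1032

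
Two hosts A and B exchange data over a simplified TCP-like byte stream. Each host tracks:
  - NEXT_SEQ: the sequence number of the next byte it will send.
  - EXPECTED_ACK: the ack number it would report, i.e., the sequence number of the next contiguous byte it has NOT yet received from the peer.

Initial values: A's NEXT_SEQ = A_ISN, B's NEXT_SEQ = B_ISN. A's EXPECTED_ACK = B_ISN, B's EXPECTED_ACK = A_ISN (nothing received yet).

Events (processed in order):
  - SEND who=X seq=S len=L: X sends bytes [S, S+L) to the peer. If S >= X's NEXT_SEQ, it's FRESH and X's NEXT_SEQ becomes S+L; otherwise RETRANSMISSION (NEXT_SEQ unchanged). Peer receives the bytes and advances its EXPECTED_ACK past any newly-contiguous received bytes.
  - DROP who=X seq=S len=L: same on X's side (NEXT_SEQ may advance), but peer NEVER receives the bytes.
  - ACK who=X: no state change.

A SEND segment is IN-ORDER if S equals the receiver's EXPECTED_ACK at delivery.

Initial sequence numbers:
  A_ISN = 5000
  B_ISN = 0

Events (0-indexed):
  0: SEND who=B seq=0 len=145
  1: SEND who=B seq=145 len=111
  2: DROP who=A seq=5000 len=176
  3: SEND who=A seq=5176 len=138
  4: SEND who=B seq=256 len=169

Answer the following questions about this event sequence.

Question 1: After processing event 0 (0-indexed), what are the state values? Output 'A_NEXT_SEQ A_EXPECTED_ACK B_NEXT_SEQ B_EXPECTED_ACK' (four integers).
After event 0: A_seq=5000 A_ack=145 B_seq=145 B_ack=5000

5000 145 145 5000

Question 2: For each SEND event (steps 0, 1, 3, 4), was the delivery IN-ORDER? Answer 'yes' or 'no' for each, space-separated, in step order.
Step 0: SEND seq=0 -> in-order
Step 1: SEND seq=145 -> in-order
Step 3: SEND seq=5176 -> out-of-order
Step 4: SEND seq=256 -> in-order

Answer: yes yes no yes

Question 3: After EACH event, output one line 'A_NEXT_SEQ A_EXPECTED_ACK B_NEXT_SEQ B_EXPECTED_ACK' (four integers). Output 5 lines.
5000 145 145 5000
5000 256 256 5000
5176 256 256 5000
5314 256 256 5000
5314 425 425 5000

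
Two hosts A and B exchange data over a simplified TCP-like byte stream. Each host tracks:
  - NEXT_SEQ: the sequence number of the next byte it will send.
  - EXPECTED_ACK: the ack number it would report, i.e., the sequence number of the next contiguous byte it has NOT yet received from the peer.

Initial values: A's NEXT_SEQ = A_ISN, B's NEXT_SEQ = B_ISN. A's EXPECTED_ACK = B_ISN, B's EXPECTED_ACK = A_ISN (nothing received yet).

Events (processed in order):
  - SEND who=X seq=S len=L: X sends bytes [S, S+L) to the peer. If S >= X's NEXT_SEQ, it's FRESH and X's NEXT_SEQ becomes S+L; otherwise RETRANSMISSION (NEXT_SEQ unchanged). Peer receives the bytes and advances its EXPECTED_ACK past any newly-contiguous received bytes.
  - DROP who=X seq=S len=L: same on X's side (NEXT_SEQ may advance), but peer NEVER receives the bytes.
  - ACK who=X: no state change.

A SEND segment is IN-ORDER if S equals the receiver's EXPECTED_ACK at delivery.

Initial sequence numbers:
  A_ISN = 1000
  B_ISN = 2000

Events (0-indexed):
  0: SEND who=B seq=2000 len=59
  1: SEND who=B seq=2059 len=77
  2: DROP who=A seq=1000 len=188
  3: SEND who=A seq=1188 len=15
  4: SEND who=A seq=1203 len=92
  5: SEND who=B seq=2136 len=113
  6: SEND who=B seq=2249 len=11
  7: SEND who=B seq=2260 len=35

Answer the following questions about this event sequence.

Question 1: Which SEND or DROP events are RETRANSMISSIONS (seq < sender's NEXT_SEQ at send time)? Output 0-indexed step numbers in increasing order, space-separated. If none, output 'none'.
Answer: none

Derivation:
Step 0: SEND seq=2000 -> fresh
Step 1: SEND seq=2059 -> fresh
Step 2: DROP seq=1000 -> fresh
Step 3: SEND seq=1188 -> fresh
Step 4: SEND seq=1203 -> fresh
Step 5: SEND seq=2136 -> fresh
Step 6: SEND seq=2249 -> fresh
Step 7: SEND seq=2260 -> fresh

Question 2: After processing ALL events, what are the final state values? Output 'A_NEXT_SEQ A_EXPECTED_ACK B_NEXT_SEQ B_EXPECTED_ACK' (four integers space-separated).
After event 0: A_seq=1000 A_ack=2059 B_seq=2059 B_ack=1000
After event 1: A_seq=1000 A_ack=2136 B_seq=2136 B_ack=1000
After event 2: A_seq=1188 A_ack=2136 B_seq=2136 B_ack=1000
After event 3: A_seq=1203 A_ack=2136 B_seq=2136 B_ack=1000
After event 4: A_seq=1295 A_ack=2136 B_seq=2136 B_ack=1000
After event 5: A_seq=1295 A_ack=2249 B_seq=2249 B_ack=1000
After event 6: A_seq=1295 A_ack=2260 B_seq=2260 B_ack=1000
After event 7: A_seq=1295 A_ack=2295 B_seq=2295 B_ack=1000

Answer: 1295 2295 2295 1000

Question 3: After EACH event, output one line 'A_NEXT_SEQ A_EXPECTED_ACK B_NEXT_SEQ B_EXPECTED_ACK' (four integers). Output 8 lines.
1000 2059 2059 1000
1000 2136 2136 1000
1188 2136 2136 1000
1203 2136 2136 1000
1295 2136 2136 1000
1295 2249 2249 1000
1295 2260 2260 1000
1295 2295 2295 1000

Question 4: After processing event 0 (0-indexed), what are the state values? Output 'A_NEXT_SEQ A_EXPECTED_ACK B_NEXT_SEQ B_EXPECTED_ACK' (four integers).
After event 0: A_seq=1000 A_ack=2059 B_seq=2059 B_ack=1000

1000 2059 2059 1000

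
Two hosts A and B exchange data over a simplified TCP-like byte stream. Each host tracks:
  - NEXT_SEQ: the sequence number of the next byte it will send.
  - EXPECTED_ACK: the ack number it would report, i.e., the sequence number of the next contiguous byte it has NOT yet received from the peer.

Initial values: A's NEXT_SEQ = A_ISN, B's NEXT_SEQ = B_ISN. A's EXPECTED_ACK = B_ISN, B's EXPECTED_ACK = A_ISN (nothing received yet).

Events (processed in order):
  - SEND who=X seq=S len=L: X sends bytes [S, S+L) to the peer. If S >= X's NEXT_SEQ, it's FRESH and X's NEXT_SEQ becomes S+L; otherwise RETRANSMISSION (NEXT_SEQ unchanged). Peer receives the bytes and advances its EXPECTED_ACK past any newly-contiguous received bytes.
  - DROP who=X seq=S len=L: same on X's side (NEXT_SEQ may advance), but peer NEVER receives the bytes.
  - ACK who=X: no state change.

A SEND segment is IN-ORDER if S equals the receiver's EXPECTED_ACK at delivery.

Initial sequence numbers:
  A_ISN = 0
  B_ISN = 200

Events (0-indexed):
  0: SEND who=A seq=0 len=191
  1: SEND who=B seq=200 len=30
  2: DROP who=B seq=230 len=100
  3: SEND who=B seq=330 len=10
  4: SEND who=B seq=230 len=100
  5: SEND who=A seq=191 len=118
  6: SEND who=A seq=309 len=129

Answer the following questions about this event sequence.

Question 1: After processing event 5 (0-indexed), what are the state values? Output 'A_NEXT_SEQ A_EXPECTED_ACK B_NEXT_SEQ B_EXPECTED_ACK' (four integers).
After event 0: A_seq=191 A_ack=200 B_seq=200 B_ack=191
After event 1: A_seq=191 A_ack=230 B_seq=230 B_ack=191
After event 2: A_seq=191 A_ack=230 B_seq=330 B_ack=191
After event 3: A_seq=191 A_ack=230 B_seq=340 B_ack=191
After event 4: A_seq=191 A_ack=340 B_seq=340 B_ack=191
After event 5: A_seq=309 A_ack=340 B_seq=340 B_ack=309

309 340 340 309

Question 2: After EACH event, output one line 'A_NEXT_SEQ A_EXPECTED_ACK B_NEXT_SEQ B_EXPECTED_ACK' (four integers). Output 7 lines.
191 200 200 191
191 230 230 191
191 230 330 191
191 230 340 191
191 340 340 191
309 340 340 309
438 340 340 438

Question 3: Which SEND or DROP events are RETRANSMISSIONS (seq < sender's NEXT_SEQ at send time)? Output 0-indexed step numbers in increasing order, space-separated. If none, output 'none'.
Step 0: SEND seq=0 -> fresh
Step 1: SEND seq=200 -> fresh
Step 2: DROP seq=230 -> fresh
Step 3: SEND seq=330 -> fresh
Step 4: SEND seq=230 -> retransmit
Step 5: SEND seq=191 -> fresh
Step 6: SEND seq=309 -> fresh

Answer: 4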